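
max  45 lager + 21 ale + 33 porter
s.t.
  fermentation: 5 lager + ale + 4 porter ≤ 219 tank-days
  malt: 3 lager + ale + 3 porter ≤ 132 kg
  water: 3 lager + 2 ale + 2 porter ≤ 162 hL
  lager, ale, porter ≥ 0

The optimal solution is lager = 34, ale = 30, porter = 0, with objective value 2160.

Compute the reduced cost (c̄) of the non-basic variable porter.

-6

Check each constraint at x*: fermentation 200/219 (slack 19); malt 132/132 (tight); water 162/162 (tight).
By complementary slackness, y = 0 for the non-binding constraint.
Dual feasibility on the basic columns requires 3·y_malt + 3·y_water = 45, 1·y_malt + 2·y_water = 21.
This yields shadow prices y_malt = 9, y_water = 6.
Reduced cost of porter: c₃ − yᵀa₃ = 33 − (9·3 + 6·2) = 33 − 39 = -6.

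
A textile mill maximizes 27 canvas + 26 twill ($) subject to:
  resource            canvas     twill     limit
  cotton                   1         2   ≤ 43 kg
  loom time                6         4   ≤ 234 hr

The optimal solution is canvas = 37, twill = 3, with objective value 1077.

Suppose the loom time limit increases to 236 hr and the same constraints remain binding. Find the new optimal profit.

Check each constraint at x*: cotton 43/43 (tight); loom time 234/234 (tight).
The binding rows give the dual system: 1·y_cotton + 6·y_loom time = 27 and 2·y_cotton + 4·y_loom time = 26.
This yields shadow prices y_cotton = 6, y_loom time = 3.5.
Δz = y_loom time·Δb = 3.5 × (2) = 7, so new z* = 1077 + 7 = 1084.

1084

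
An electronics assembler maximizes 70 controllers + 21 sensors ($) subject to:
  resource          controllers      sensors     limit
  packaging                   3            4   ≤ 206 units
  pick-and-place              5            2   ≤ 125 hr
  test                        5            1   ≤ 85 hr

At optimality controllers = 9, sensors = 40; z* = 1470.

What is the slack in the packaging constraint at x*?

19

packaging used = 3·9 + 4·40 = 187; slack = 206 − 187 = 19.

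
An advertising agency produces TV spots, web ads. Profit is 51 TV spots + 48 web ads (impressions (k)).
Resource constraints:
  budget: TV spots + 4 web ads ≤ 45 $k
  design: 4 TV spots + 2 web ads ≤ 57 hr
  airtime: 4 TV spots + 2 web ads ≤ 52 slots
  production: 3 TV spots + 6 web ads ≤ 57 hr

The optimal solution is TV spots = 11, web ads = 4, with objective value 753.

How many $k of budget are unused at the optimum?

budget used = 1·11 + 4·4 = 27; slack = 45 − 27 = 18.

18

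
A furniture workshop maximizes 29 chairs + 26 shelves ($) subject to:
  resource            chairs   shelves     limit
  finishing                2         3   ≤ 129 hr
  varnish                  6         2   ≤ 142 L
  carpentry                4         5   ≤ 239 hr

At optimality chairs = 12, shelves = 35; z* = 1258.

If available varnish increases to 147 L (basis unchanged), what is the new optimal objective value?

At the optimum: finishing uses 129 of 129 (binding); varnish uses 142 of 142 (binding); carpentry uses 223 of 239 (slack = 16).
Slack constraints have shadow price 0 (complementary slackness).
From A_Bᵀ y = c: 2·y_finishing + 6·y_varnish = 29; 3·y_finishing + 2·y_varnish = 26.
This yields shadow prices y_finishing = 7, y_varnish = 2.5.
Δz = y_varnish·Δb = 2.5 × (5) = 12.5, so new z* = 1258 + 12.5 = 1270.5.

1270.5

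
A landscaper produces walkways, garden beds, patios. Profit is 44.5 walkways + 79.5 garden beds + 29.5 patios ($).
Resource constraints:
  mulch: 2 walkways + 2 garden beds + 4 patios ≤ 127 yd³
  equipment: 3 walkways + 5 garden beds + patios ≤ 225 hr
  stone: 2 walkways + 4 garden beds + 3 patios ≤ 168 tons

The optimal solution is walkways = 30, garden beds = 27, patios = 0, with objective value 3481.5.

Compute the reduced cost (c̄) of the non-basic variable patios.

-4

At the optimum: mulch uses 114 of 127 (slack = 13); equipment uses 225 of 225 (binding); stone uses 168 of 168 (binding).
Since mulch is not tight, its dual is 0.
The binding rows give the dual system: 3·y_equipment + 2·y_stone = 44.5 and 5·y_equipment + 4·y_stone = 79.5.
→ y_equipment = 9.5 and y_stone = 8.
Reduced cost of patios: c₃ − yᵀa₃ = 29.5 − (9.5·1 + 8·3) = 29.5 − 33.5 = -4.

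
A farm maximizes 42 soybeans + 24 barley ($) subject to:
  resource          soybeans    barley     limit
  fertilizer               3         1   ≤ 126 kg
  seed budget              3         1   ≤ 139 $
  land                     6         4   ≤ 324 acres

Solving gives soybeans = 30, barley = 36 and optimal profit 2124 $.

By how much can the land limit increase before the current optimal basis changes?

Binding constraints: fertilizer, land. The basis is B = [[3,1],[6,4]] with det 6.
Per unit increase in land, x* moves by d = (-0.1667, 0.5).
The basis stays optimal until soybeans reaches 0; allowable increase = 180 acres.

180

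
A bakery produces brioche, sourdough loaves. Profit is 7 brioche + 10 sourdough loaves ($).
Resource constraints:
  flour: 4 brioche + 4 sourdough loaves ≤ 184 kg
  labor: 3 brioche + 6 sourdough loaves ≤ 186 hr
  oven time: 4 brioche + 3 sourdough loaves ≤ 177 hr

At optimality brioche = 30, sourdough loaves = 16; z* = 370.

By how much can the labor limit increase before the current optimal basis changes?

Binding constraints: flour, labor. The basis is B = [[4,4],[3,6]] with det 12.
Per unit increase in labor, x* moves by d = (-0.3333, 0.3333).
The basis stays optimal until brioche reaches 0; allowable increase = 90 hr.

90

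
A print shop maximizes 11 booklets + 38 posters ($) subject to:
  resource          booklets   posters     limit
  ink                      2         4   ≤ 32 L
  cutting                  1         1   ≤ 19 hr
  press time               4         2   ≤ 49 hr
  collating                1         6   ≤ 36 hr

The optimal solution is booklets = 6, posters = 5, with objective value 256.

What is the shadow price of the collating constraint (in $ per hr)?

4

At the optimum: ink uses 32 of 32 (binding); cutting uses 11 of 19 (slack = 8); press time uses 34 of 49 (slack = 15); collating uses 36 of 36 (binding).
By complementary slackness, y = 0 for the non-binding constraints.
The binding rows give the dual system: 2·y_ink + 1·y_collating = 11 and 4·y_ink + 6·y_collating = 38.
→ y_ink = 3.5 and y_collating = 4.
Shadow price of collating = 4.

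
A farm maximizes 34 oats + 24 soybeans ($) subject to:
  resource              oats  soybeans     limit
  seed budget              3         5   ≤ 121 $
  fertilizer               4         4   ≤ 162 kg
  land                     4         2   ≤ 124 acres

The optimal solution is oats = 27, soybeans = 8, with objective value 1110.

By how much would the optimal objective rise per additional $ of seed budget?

Check each constraint at x*: seed budget 121/121 (tight); fertilizer 140/162 (slack 22); land 124/124 (tight).
Since fertilizer is not tight, its dual is 0.
The binding rows give the dual system: 3·y_seed budget + 4·y_land = 34 and 5·y_seed budget + 2·y_land = 24.
→ y_seed budget = 2 and y_land = 7.
Shadow price of seed budget = 2.

2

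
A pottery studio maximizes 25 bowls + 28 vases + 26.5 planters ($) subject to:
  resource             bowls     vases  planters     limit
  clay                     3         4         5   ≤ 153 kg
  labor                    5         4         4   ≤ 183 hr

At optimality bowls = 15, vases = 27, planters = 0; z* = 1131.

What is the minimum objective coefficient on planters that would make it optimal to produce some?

33

Check each constraint at x*: clay 153/153 (tight); labor 183/183 (tight).
The binding rows give the dual system: 3·y_clay + 5·y_labor = 25 and 4·y_clay + 4·y_labor = 28.
This yields shadow prices y_clay = 5, y_labor = 2.
planters enters the basis when its profit ≥ yᵀa₃ = 5·5 + 2·4 = 33.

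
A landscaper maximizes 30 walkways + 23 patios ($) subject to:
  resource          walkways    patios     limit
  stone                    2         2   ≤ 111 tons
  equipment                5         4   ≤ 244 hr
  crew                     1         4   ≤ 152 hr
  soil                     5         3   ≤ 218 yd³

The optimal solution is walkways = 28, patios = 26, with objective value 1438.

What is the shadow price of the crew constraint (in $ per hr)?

0

At the optimum: stone uses 108 of 111 (slack = 3); equipment uses 244 of 244 (binding); crew uses 132 of 152 (slack = 20); soil uses 218 of 218 (binding).
Since stone, crew are not tight, their duals are 0.
From A_Bᵀ y = c: 5·y_equipment + 5·y_soil = 30; 4·y_equipment + 3·y_soil = 23.
Solving: y_equipment = 5, y_soil = 1.
Shadow price of crew = 0.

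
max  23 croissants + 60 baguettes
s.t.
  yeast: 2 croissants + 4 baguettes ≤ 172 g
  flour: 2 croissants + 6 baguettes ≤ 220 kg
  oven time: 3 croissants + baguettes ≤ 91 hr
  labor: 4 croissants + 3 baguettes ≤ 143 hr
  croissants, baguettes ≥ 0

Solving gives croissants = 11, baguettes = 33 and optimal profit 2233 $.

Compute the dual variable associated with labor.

1

At the optimum: yeast uses 154 of 172 (slack = 18); flour uses 220 of 220 (binding); oven time uses 66 of 91 (slack = 25); labor uses 143 of 143 (binding).
By complementary slackness, y = 0 for the non-binding constraints.
The binding rows give the dual system: 2·y_flour + 4·y_labor = 23 and 6·y_flour + 3·y_labor = 60.
This yields shadow prices y_flour = 9.5, y_labor = 1.
Shadow price of labor = 1.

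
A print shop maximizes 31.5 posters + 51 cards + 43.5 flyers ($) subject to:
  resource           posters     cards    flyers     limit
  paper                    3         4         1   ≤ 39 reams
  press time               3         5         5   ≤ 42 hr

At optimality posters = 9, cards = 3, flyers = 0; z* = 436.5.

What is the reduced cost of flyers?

-3

Check each constraint at x*: paper 39/39 (tight); press time 42/42 (tight).
Dual feasibility on the basic columns requires 3·y_paper + 3·y_press time = 31.5, 4·y_paper + 5·y_press time = 51.
→ y_paper = 1.5 and y_press time = 9.
Reduced cost of flyers: c₃ − yᵀa₃ = 43.5 − (1.5·1 + 9·5) = 43.5 − 46.5 = -3.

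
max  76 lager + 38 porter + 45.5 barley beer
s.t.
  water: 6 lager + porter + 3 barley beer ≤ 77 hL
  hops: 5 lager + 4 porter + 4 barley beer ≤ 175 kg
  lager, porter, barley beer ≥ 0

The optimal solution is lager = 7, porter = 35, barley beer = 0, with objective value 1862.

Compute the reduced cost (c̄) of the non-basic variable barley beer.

At the optimum: water uses 77 of 77 (binding); hops uses 175 of 175 (binding).
The binding rows give the dual system: 6·y_water + 5·y_hops = 76 and 1·y_water + 4·y_hops = 38.
Solving: y_water = 6, y_hops = 8.
Reduced cost of barley beer: c₃ − yᵀa₃ = 45.5 − (6·3 + 8·4) = 45.5 − 50 = -4.5.

-4.5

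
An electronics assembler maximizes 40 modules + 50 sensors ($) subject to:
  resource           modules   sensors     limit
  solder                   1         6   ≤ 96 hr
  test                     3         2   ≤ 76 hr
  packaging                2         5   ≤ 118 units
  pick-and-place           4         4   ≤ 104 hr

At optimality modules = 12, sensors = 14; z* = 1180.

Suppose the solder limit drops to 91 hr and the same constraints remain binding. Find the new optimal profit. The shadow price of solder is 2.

Δb = -5, so new z* = 1180 + (2)·(-5) = 1180 − 10 = 1170.

1170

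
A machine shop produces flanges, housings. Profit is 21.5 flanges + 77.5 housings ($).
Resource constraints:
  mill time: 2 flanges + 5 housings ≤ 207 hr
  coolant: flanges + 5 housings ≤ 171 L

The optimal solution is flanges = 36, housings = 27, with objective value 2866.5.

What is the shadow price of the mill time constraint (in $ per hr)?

6

At the optimum: mill time uses 207 of 207 (binding); coolant uses 171 of 171 (binding).
The binding rows give the dual system: 2·y_mill time + 1·y_coolant = 21.5 and 5·y_mill time + 5·y_coolant = 77.5.
→ y_mill time = 6 and y_coolant = 9.5.
Shadow price of mill time = 6.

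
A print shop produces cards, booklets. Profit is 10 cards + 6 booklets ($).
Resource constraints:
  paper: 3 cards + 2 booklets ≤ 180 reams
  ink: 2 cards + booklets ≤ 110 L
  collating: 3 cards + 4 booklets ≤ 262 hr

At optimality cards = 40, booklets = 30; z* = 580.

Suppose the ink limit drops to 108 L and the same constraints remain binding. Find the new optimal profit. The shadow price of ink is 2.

576

Δb = -2, so new z* = 580 + (2)·(-2) = 580 − 4 = 576.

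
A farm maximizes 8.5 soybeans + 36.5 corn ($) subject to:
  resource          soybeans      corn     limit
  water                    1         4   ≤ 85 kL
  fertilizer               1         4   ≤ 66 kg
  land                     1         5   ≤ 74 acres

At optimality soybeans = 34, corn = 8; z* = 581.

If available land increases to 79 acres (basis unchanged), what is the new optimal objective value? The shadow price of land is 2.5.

593.5

Δb = 5, so new z* = 581 + (2.5)·(5) = 581 + 12.5 = 593.5.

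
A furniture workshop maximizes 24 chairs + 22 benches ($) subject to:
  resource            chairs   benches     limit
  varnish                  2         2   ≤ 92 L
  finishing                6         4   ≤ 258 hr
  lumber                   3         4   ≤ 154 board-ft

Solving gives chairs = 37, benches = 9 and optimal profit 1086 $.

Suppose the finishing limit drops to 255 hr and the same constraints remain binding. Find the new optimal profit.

At the optimum: varnish uses 92 of 92 (binding); finishing uses 258 of 258 (binding); lumber uses 147 of 154 (slack = 7).
By complementary slackness, y = 0 for the non-binding constraint.
From A_Bᵀ y = c: 2·y_varnish + 6·y_finishing = 24; 2·y_varnish + 4·y_finishing = 22.
→ y_varnish = 9 and y_finishing = 1.
Δz = y_finishing·Δb = 1 × (-3) = -3, so new z* = 1086 − 3 = 1083.

1083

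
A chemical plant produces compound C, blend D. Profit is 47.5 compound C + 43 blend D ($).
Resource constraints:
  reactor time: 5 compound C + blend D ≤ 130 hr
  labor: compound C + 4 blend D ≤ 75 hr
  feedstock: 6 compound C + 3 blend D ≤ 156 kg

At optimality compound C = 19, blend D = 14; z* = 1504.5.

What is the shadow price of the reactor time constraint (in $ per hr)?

0

Binding: labor and feedstock. Non-binding: reactor time (21 unused).
Since reactor time is not tight, its dual is 0.
The binding rows give the dual system: 1·y_labor + 6·y_feedstock = 47.5 and 4·y_labor + 3·y_feedstock = 43.
This yields shadow prices y_labor = 5.5, y_feedstock = 7.
Shadow price of reactor time = 0.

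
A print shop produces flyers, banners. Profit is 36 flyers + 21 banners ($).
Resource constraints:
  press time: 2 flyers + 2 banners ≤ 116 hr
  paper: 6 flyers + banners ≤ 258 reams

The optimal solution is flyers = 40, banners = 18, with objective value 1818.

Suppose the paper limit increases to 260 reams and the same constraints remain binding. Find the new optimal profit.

1824

At the optimum: press time uses 116 of 116 (binding); paper uses 258 of 258 (binding).
From A_Bᵀ y = c: 2·y_press time + 6·y_paper = 36; 2·y_press time + 1·y_paper = 21.
→ y_press time = 9 and y_paper = 3.
Δz = y_paper·Δb = 3 × (2) = 6, so new z* = 1818 + 6 = 1824.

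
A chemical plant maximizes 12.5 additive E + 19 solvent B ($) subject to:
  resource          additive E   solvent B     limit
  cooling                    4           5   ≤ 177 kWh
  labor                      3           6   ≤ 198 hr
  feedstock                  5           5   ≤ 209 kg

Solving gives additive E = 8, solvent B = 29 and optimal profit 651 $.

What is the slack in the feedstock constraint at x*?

feedstock used = 5·8 + 5·29 = 185; slack = 209 − 185 = 24.

24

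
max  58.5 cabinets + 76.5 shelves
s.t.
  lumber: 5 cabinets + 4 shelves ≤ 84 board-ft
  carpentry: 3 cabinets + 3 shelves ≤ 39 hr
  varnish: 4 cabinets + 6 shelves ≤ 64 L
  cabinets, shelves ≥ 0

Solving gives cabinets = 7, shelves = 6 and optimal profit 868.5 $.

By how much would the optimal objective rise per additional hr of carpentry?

Binding: carpentry and varnish. Non-binding: lumber (25 unused).
Slack constraints have shadow price 0 (complementary slackness).
From A_Bᵀ y = c: 3·y_carpentry + 4·y_varnish = 58.5; 3·y_carpentry + 6·y_varnish = 76.5.
→ y_carpentry = 7.5 and y_varnish = 9.
Shadow price of carpentry = 7.5.

7.5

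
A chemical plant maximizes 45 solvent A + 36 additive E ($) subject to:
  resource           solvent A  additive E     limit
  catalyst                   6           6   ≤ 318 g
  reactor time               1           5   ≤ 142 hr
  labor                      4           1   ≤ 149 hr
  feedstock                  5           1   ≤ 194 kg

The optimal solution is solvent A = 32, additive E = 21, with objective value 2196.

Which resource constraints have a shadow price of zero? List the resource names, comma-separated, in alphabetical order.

catalyst: 318/318 (binding)
reactor time: 137/142 (slack 5)
labor: 149/149 (binding)
feedstock: 181/194 (slack 13)
By complementary slackness, a constraint with positive slack has shadow price 0 → feedstock, reactor time.

feedstock, reactor time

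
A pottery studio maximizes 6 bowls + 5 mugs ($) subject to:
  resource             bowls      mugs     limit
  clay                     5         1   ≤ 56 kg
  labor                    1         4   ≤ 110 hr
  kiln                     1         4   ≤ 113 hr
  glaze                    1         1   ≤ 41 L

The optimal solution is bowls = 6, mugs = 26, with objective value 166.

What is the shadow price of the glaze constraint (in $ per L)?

At the optimum: clay uses 56 of 56 (binding); labor uses 110 of 110 (binding); kiln uses 110 of 113 (slack = 3); glaze uses 32 of 41 (slack = 9).
By complementary slackness, y = 0 for the non-binding constraints.
Dual feasibility on the basic columns requires 5·y_clay + 1·y_labor = 6, 1·y_clay + 4·y_labor = 5.
Solving: y_clay = 1, y_labor = 1.
Shadow price of glaze = 0.

0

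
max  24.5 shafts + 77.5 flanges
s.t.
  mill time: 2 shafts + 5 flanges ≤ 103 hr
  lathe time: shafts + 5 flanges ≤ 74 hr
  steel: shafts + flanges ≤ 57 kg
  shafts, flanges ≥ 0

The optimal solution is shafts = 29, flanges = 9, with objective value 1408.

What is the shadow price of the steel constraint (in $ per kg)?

0

Binding: mill time and lathe time. Non-binding: steel (19 unused).
Slack constraints have shadow price 0 (complementary slackness).
From A_Bᵀ y = c: 2·y_mill time + 1·y_lathe time = 24.5; 5·y_mill time + 5·y_lathe time = 77.5.
This yields shadow prices y_mill time = 9, y_lathe time = 6.5.
Shadow price of steel = 0.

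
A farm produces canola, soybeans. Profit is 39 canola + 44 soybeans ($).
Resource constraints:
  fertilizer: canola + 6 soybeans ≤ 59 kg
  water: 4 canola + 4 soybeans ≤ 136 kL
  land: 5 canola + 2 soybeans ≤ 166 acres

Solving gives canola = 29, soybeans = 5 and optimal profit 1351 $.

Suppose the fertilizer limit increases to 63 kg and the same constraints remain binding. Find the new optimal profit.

Binding: fertilizer and water. Non-binding: land (11 unused).
Since land is not tight, its dual is 0.
Dual feasibility on the basic columns requires 1·y_fertilizer + 4·y_water = 39, 6·y_fertilizer + 4·y_water = 44.
→ y_fertilizer = 1 and y_water = 9.5.
Δz = y_fertilizer·Δb = 1 × (4) = 4, so new z* = 1351 + 4 = 1355.

1355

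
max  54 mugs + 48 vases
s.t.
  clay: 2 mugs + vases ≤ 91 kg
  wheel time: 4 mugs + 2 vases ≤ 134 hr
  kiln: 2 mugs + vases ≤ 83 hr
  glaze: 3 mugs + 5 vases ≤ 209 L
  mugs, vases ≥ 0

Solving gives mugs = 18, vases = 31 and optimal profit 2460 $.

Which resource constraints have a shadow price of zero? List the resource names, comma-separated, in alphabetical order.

clay: 67/91 (slack 24)
wheel time: 134/134 (binding)
kiln: 67/83 (slack 16)
glaze: 209/209 (binding)
By complementary slackness, a constraint with positive slack has shadow price 0 → clay, kiln.

clay, kiln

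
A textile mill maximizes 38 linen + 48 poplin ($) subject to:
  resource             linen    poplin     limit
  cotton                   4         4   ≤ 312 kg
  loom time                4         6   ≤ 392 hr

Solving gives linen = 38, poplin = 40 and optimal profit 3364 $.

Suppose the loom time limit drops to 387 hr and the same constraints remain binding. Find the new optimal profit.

3339

At the optimum: cotton uses 312 of 312 (binding); loom time uses 392 of 392 (binding).
The binding rows give the dual system: 4·y_cotton + 4·y_loom time = 38 and 4·y_cotton + 6·y_loom time = 48.
→ y_cotton = 4.5 and y_loom time = 5.
Δz = y_loom time·Δb = 5 × (-5) = -25, so new z* = 3364 − 25 = 3339.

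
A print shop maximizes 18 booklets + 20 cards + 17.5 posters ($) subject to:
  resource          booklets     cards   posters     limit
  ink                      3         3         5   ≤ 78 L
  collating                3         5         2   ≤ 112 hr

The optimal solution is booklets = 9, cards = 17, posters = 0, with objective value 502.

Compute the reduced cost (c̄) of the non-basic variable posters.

-9.5

At the optimum: ink uses 78 of 78 (binding); collating uses 112 of 112 (binding).
From A_Bᵀ y = c: 3·y_ink + 3·y_collating = 18; 3·y_ink + 5·y_collating = 20.
→ y_ink = 5 and y_collating = 1.
Reduced cost of posters: c₃ − yᵀa₃ = 17.5 − (5·5 + 1·2) = 17.5 − 27 = -9.5.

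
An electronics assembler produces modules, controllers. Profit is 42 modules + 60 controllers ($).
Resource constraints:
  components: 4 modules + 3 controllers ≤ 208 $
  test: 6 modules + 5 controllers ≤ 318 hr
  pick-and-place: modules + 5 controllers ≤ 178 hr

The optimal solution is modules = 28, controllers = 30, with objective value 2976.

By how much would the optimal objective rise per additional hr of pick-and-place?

Check each constraint at x*: components 202/208 (slack 6); test 318/318 (tight); pick-and-place 178/178 (tight).
Slack constraints have shadow price 0 (complementary slackness).
The binding rows give the dual system: 6·y_test + 1·y_pick-and-place = 42 and 5·y_test + 5·y_pick-and-place = 60.
This yields shadow prices y_test = 6, y_pick-and-place = 6.
Shadow price of pick-and-place = 6.

6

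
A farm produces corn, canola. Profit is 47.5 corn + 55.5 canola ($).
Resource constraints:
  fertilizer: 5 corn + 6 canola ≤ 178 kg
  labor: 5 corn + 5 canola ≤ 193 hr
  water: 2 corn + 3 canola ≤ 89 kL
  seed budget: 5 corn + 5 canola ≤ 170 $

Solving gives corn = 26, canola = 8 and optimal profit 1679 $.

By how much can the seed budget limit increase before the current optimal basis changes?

8

Binding constraints: fertilizer, seed budget. The basis is B = [[5,6],[5,5]] with det -5.
Per unit increase in seed budget, x* moves by d = (1.2, -1).
The basis stays optimal until canola reaches 0; allowable increase = 8 $.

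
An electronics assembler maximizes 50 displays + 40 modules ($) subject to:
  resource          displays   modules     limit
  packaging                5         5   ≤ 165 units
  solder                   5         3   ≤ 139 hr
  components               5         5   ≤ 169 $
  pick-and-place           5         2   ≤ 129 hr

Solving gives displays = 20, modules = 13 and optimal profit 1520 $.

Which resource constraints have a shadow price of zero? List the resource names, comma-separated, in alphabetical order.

packaging: 165/165 (binding)
solder: 139/139 (binding)
components: 165/169 (slack 4)
pick-and-place: 126/129 (slack 3)
By complementary slackness, a constraint with positive slack has shadow price 0 → components, pick-and-place.

components, pick-and-place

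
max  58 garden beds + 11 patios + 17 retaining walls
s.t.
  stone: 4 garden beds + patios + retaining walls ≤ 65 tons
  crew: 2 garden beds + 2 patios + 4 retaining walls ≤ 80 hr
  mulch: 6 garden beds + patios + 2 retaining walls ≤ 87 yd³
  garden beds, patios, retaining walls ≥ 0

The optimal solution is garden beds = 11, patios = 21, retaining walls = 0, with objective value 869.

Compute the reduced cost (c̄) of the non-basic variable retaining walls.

-1

Binding: stone and mulch. Non-binding: crew (16 unused).
By complementary slackness, y = 0 for the non-binding constraint.
Dual feasibility on the basic columns requires 4·y_stone + 6·y_mulch = 58, 1·y_stone + 1·y_mulch = 11.
Solving: y_stone = 4, y_mulch = 7.
Reduced cost of retaining walls: c₃ − yᵀa₃ = 17 − (4·1 + 7·2) = 17 − 18 = -1.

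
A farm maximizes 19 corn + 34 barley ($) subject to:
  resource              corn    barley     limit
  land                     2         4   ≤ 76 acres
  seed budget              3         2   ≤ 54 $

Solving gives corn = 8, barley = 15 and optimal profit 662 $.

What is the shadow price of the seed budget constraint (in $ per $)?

1

Check each constraint at x*: land 76/76 (tight); seed budget 54/54 (tight).
The binding rows give the dual system: 2·y_land + 3·y_seed budget = 19 and 4·y_land + 2·y_seed budget = 34.
→ y_land = 8 and y_seed budget = 1.
Shadow price of seed budget = 1.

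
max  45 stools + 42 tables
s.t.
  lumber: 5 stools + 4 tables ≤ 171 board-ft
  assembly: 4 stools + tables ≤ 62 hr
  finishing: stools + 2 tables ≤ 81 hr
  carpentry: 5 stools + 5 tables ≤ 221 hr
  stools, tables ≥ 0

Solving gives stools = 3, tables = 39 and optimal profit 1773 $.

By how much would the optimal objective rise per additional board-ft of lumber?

8

Binding: lumber and finishing. Non-binding: assembly (11 unused), carpentry (11 unused).
By complementary slackness, y = 0 for the non-binding constraints.
Dual feasibility on the basic columns requires 5·y_lumber + 1·y_finishing = 45, 4·y_lumber + 2·y_finishing = 42.
Solving: y_lumber = 8, y_finishing = 5.
Shadow price of lumber = 8.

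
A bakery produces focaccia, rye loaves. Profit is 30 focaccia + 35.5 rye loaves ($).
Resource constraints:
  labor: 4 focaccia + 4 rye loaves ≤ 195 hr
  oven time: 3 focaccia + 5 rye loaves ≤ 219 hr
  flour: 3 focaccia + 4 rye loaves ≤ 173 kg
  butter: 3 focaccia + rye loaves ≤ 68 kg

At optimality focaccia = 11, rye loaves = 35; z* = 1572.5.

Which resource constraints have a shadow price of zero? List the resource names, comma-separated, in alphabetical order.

labor: 184/195 (slack 11)
oven time: 208/219 (slack 11)
flour: 173/173 (binding)
butter: 68/68 (binding)
By complementary slackness, a constraint with positive slack has shadow price 0 → labor, oven time.

labor, oven time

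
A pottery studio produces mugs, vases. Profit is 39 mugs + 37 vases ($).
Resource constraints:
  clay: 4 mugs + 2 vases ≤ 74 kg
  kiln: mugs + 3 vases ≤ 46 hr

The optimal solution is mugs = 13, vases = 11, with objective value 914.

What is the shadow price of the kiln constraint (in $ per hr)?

Both clay and kiln are binding at x*.
From A_Bᵀ y = c: 4·y_clay + 1·y_kiln = 39; 2·y_clay + 3·y_kiln = 37.
→ y_clay = 8 and y_kiln = 7.
Shadow price of kiln = 7.

7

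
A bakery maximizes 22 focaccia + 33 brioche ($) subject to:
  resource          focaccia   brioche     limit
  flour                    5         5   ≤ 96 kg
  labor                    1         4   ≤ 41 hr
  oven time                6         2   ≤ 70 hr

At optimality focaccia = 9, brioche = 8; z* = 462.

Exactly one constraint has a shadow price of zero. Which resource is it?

flour

flour: 85/96 (slack 11)
labor: 41/41 (binding)
oven time: 70/70 (binding)
By complementary slackness, a constraint with positive slack has shadow price 0 → flour.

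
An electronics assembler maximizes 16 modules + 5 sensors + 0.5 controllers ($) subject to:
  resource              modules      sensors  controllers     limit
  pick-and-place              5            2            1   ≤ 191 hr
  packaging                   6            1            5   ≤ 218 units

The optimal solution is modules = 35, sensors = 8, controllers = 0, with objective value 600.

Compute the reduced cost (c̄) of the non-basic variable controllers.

Check each constraint at x*: pick-and-place 191/191 (tight); packaging 218/218 (tight).
Dual feasibility on the basic columns requires 5·y_pick-and-place + 6·y_packaging = 16, 2·y_pick-and-place + 1·y_packaging = 5.
This yields shadow prices y_pick-and-place = 2, y_packaging = 1.
Reduced cost of controllers: c₃ − yᵀa₃ = 0.5 − (2·1 + 1·5) = 0.5 − 7 = -6.5.

-6.5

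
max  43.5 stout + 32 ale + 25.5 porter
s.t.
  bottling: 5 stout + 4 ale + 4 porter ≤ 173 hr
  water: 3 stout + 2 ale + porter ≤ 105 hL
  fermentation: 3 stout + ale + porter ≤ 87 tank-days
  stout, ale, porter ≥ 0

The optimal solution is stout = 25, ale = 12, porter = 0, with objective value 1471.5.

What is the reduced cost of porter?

Check each constraint at x*: bottling 173/173 (tight); water 99/105 (slack 6); fermentation 87/87 (tight).
By complementary slackness, y = 0 for the non-binding constraint.
Dual feasibility on the basic columns requires 5·y_bottling + 3·y_fermentation = 43.5, 4·y_bottling + 1·y_fermentation = 32.
This yields shadow prices y_bottling = 7.5, y_fermentation = 2.
Reduced cost of porter: c₃ − yᵀa₃ = 25.5 − (7.5·4 + 2·1) = 25.5 − 32 = -6.5.

-6.5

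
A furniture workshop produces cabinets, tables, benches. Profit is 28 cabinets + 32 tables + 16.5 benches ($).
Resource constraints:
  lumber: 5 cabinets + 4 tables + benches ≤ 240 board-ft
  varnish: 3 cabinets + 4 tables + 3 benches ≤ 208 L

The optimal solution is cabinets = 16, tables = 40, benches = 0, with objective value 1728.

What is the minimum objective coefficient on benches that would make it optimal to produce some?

20

Both lumber and varnish are binding at x*.
The binding rows give the dual system: 5·y_lumber + 3·y_varnish = 28 and 4·y_lumber + 4·y_varnish = 32.
Solving: y_lumber = 2, y_varnish = 6.
benches enters the basis when its profit ≥ yᵀa₃ = 2·1 + 6·3 = 20.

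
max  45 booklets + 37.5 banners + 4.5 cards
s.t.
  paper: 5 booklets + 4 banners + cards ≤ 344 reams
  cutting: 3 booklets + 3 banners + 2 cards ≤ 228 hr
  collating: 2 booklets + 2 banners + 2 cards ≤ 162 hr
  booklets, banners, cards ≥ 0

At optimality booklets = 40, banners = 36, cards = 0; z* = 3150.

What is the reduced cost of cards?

At the optimum: paper uses 344 of 344 (binding); cutting uses 228 of 228 (binding); collating uses 152 of 162 (slack = 10).
By complementary slackness, y = 0 for the non-binding constraint.
Dual feasibility on the basic columns requires 5·y_paper + 3·y_cutting = 45, 4·y_paper + 3·y_cutting = 37.5.
→ y_paper = 7.5 and y_cutting = 2.5.
Reduced cost of cards: c₃ − yᵀa₃ = 4.5 − (7.5·1 + 2.5·2) = 4.5 − 12.5 = -8.

-8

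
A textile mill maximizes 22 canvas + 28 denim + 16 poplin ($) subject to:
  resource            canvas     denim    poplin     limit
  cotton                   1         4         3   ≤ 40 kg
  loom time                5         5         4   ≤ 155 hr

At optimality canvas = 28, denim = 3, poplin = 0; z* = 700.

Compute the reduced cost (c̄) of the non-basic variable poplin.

-6

Check each constraint at x*: cotton 40/40 (tight); loom time 155/155 (tight).
Dual feasibility on the basic columns requires 1·y_cotton + 5·y_loom time = 22, 4·y_cotton + 5·y_loom time = 28.
→ y_cotton = 2 and y_loom time = 4.
Reduced cost of poplin: c₃ − yᵀa₃ = 16 − (2·3 + 4·4) = 16 − 22 = -6.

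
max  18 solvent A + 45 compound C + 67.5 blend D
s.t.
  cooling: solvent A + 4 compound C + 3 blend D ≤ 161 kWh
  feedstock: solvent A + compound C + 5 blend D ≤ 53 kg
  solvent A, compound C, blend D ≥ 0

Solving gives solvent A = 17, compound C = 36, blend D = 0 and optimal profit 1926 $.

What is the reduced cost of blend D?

Check each constraint at x*: cooling 161/161 (tight); feedstock 53/53 (tight).
The binding rows give the dual system: 1·y_cooling + 1·y_feedstock = 18 and 4·y_cooling + 1·y_feedstock = 45.
Solving: y_cooling = 9, y_feedstock = 9.
Reduced cost of blend D: c₃ − yᵀa₃ = 67.5 − (9·3 + 9·5) = 67.5 − 72 = -4.5.

-4.5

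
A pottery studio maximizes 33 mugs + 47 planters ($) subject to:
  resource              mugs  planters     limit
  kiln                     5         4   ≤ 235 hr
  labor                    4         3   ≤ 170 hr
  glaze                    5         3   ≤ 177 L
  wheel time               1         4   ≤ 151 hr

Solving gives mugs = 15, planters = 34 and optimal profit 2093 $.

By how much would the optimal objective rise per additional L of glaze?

5

Binding: glaze and wheel time. Non-binding: kiln (24 unused), labor (8 unused).
By complementary slackness, y = 0 for the non-binding constraints.
Dual feasibility on the basic columns requires 5·y_glaze + 1·y_wheel time = 33, 3·y_glaze + 4·y_wheel time = 47.
Solving: y_glaze = 5, y_wheel time = 8.
Shadow price of glaze = 5.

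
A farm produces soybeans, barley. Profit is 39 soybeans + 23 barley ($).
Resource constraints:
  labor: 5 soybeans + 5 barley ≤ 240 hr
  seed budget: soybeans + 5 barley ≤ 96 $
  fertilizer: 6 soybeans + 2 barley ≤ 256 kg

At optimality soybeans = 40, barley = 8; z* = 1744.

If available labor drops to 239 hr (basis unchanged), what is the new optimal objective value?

Check each constraint at x*: labor 240/240 (tight); seed budget 80/96 (slack 16); fertilizer 256/256 (tight).
Slack constraints have shadow price 0 (complementary slackness).
From A_Bᵀ y = c: 5·y_labor + 6·y_fertilizer = 39; 5·y_labor + 2·y_fertilizer = 23.
This yields shadow prices y_labor = 3, y_fertilizer = 4.
Δz = y_labor·Δb = 3 × (-1) = -3, so new z* = 1744 − 3 = 1741.

1741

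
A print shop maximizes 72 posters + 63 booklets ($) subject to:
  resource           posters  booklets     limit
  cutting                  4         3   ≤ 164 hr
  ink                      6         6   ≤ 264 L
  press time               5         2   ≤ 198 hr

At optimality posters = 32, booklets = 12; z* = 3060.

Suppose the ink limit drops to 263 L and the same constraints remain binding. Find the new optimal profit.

3054

At the optimum: cutting uses 164 of 164 (binding); ink uses 264 of 264 (binding); press time uses 184 of 198 (slack = 14).
By complementary slackness, y = 0 for the non-binding constraint.
Dual feasibility on the basic columns requires 4·y_cutting + 6·y_ink = 72, 3·y_cutting + 6·y_ink = 63.
Solving: y_cutting = 9, y_ink = 6.
Δz = y_ink·Δb = 6 × (-1) = -6, so new z* = 3060 − 6 = 3054.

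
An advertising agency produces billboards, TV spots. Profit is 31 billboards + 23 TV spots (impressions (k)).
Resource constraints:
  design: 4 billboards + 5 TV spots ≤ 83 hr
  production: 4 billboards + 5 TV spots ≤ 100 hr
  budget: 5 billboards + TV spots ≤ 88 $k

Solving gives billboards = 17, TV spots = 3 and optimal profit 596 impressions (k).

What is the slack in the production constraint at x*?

17

production used = 4·17 + 5·3 = 83; slack = 100 − 83 = 17.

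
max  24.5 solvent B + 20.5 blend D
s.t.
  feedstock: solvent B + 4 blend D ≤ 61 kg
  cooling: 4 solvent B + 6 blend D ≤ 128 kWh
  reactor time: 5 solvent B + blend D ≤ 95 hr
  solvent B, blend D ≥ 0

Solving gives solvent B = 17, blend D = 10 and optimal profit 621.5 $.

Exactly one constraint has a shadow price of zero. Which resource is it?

feedstock: 57/61 (slack 4)
cooling: 128/128 (binding)
reactor time: 95/95 (binding)
By complementary slackness, a constraint with positive slack has shadow price 0 → feedstock.

feedstock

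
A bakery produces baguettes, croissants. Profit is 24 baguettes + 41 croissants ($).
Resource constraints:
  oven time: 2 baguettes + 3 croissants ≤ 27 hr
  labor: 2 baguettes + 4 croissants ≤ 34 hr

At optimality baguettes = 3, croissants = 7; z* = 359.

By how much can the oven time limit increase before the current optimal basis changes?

7

Binding constraints: oven time, labor. The basis is B = [[2,3],[2,4]] with det 2.
Per unit increase in oven time, x* moves by d = (2, -1).
The basis stays optimal until croissants reaches 0; allowable increase = 7 hr.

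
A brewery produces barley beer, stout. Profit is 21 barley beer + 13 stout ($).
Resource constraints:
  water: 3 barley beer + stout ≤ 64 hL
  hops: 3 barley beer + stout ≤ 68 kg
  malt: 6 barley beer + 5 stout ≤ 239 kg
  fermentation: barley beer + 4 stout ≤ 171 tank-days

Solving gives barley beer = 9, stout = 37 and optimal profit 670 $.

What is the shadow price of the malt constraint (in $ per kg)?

Check each constraint at x*: water 64/64 (tight); hops 64/68 (slack 4); malt 239/239 (tight); fermentation 157/171 (slack 14).
By complementary slackness, y = 0 for the non-binding constraints.
From A_Bᵀ y = c: 3·y_water + 6·y_malt = 21; 1·y_water + 5·y_malt = 13.
This yields shadow prices y_water = 3, y_malt = 2.
Shadow price of malt = 2.

2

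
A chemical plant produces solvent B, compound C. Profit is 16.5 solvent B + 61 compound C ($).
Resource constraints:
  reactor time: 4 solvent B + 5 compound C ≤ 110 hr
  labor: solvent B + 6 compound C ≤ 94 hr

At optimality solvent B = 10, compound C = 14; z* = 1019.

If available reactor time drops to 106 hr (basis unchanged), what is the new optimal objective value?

Both reactor time and labor are binding at x*.
From A_Bᵀ y = c: 4·y_reactor time + 1·y_labor = 16.5; 5·y_reactor time + 6·y_labor = 61.
This yields shadow prices y_reactor time = 2, y_labor = 8.5.
Δz = y_reactor time·Δb = 2 × (-4) = -8, so new z* = 1019 − 8 = 1011.

1011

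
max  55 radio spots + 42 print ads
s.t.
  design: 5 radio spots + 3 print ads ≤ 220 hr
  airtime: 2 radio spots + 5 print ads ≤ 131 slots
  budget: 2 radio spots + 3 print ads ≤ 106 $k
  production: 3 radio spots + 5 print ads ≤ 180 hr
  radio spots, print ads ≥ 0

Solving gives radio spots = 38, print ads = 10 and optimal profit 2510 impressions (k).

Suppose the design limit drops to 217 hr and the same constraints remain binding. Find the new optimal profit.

2483

Binding: design and budget. Non-binding: airtime (5 unused), production (16 unused).
By complementary slackness, y = 0 for the non-binding constraints.
From A_Bᵀ y = c: 5·y_design + 2·y_budget = 55; 3·y_design + 3·y_budget = 42.
This yields shadow prices y_design = 9, y_budget = 5.
Δz = y_design·Δb = 9 × (-3) = -27, so new z* = 2510 − 27 = 2483.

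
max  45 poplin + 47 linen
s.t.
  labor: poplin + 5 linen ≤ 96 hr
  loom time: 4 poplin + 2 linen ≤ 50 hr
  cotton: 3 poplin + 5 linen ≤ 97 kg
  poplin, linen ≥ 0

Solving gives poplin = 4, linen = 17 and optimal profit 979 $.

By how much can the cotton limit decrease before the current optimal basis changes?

59.5

Binding constraints: loom time, cotton. The basis is B = [[4,2],[3,5]] with det 14.
Per unit decrease in cotton, x* moves by d = (0.1429, -0.2857).
The basis stays optimal until linen reaches 0; allowable decrease = 59.5 kg.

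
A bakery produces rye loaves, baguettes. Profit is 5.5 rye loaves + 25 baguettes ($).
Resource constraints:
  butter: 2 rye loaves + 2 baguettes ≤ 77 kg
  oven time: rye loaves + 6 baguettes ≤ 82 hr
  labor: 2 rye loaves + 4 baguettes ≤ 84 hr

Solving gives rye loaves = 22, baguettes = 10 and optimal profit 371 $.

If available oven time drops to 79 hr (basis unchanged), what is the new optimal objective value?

360.5

Binding: oven time and labor. Non-binding: butter (13 unused).
Since butter is not tight, its dual is 0.
Dual feasibility on the basic columns requires 1·y_oven time + 2·y_labor = 5.5, 6·y_oven time + 4·y_labor = 25.
Solving: y_oven time = 3.5, y_labor = 1.
Δz = y_oven time·Δb = 3.5 × (-3) = -10.5, so new z* = 371 − 10.5 = 360.5.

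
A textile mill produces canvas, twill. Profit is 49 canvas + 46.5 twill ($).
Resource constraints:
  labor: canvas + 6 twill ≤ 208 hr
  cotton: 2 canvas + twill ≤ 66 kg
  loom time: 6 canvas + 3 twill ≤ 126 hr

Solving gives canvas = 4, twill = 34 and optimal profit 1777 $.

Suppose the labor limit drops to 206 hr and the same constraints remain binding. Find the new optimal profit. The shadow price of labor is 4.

1769

Δb = -2, so new z* = 1777 + (4)·(-2) = 1777 − 8 = 1769.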